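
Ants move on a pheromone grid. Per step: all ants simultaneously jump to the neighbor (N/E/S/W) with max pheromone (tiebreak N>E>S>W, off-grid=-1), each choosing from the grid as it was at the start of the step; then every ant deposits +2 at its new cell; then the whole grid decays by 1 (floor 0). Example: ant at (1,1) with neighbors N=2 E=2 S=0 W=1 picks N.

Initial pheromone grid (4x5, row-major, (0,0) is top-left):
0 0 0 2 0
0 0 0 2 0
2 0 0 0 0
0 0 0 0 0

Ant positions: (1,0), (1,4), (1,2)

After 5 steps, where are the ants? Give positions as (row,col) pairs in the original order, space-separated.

Step 1: ant0:(1,0)->S->(2,0) | ant1:(1,4)->W->(1,3) | ant2:(1,2)->E->(1,3)
  grid max=5 at (1,3)
Step 2: ant0:(2,0)->N->(1,0) | ant1:(1,3)->N->(0,3) | ant2:(1,3)->N->(0,3)
  grid max=4 at (0,3)
Step 3: ant0:(1,0)->S->(2,0) | ant1:(0,3)->S->(1,3) | ant2:(0,3)->S->(1,3)
  grid max=7 at (1,3)
Step 4: ant0:(2,0)->N->(1,0) | ant1:(1,3)->N->(0,3) | ant2:(1,3)->N->(0,3)
  grid max=6 at (0,3)
Step 5: ant0:(1,0)->S->(2,0) | ant1:(0,3)->S->(1,3) | ant2:(0,3)->S->(1,3)
  grid max=9 at (1,3)

(2,0) (1,3) (1,3)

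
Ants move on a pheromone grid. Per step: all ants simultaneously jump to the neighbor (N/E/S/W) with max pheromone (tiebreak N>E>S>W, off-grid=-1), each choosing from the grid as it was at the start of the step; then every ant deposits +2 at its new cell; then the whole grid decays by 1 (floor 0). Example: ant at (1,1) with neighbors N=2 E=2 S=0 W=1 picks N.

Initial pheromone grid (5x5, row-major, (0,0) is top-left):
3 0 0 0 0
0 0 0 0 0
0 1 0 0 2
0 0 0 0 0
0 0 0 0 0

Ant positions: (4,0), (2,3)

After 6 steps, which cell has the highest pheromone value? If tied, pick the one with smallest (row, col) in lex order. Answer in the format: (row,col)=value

Step 1: ant0:(4,0)->N->(3,0) | ant1:(2,3)->E->(2,4)
  grid max=3 at (2,4)
Step 2: ant0:(3,0)->N->(2,0) | ant1:(2,4)->N->(1,4)
  grid max=2 at (2,4)
Step 3: ant0:(2,0)->N->(1,0) | ant1:(1,4)->S->(2,4)
  grid max=3 at (2,4)
Step 4: ant0:(1,0)->N->(0,0) | ant1:(2,4)->N->(1,4)
  grid max=2 at (2,4)
Step 5: ant0:(0,0)->E->(0,1) | ant1:(1,4)->S->(2,4)
  grid max=3 at (2,4)
Step 6: ant0:(0,1)->E->(0,2) | ant1:(2,4)->N->(1,4)
  grid max=2 at (2,4)
Final grid:
  0 0 1 0 0
  0 0 0 0 1
  0 0 0 0 2
  0 0 0 0 0
  0 0 0 0 0
Max pheromone 2 at (2,4)

Answer: (2,4)=2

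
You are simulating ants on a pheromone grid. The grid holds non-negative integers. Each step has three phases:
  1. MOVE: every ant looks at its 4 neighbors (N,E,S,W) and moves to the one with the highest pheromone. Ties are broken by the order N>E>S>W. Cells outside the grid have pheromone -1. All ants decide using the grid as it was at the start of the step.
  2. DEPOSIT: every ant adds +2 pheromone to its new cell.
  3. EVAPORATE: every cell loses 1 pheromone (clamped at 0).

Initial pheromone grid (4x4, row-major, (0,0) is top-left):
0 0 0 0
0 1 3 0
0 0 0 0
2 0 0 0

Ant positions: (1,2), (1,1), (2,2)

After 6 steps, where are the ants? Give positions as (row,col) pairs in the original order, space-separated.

Step 1: ant0:(1,2)->W->(1,1) | ant1:(1,1)->E->(1,2) | ant2:(2,2)->N->(1,2)
  grid max=6 at (1,2)
Step 2: ant0:(1,1)->E->(1,2) | ant1:(1,2)->W->(1,1) | ant2:(1,2)->W->(1,1)
  grid max=7 at (1,2)
Step 3: ant0:(1,2)->W->(1,1) | ant1:(1,1)->E->(1,2) | ant2:(1,1)->E->(1,2)
  grid max=10 at (1,2)
Step 4: ant0:(1,1)->E->(1,2) | ant1:(1,2)->W->(1,1) | ant2:(1,2)->W->(1,1)
  grid max=11 at (1,2)
Step 5: ant0:(1,2)->W->(1,1) | ant1:(1,1)->E->(1,2) | ant2:(1,1)->E->(1,2)
  grid max=14 at (1,2)
Step 6: ant0:(1,1)->E->(1,2) | ant1:(1,2)->W->(1,1) | ant2:(1,2)->W->(1,1)
  grid max=15 at (1,2)

(1,2) (1,1) (1,1)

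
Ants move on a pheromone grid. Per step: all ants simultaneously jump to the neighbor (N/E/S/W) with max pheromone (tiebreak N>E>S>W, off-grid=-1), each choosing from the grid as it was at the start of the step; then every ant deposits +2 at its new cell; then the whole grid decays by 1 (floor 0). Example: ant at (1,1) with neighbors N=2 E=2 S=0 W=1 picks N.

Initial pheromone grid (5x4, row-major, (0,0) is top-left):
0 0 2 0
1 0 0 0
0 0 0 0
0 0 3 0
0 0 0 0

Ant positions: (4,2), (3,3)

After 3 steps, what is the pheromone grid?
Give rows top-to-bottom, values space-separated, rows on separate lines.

After step 1: ants at (3,2),(3,2)
  0 0 1 0
  0 0 0 0
  0 0 0 0
  0 0 6 0
  0 0 0 0
After step 2: ants at (2,2),(2,2)
  0 0 0 0
  0 0 0 0
  0 0 3 0
  0 0 5 0
  0 0 0 0
After step 3: ants at (3,2),(3,2)
  0 0 0 0
  0 0 0 0
  0 0 2 0
  0 0 8 0
  0 0 0 0

0 0 0 0
0 0 0 0
0 0 2 0
0 0 8 0
0 0 0 0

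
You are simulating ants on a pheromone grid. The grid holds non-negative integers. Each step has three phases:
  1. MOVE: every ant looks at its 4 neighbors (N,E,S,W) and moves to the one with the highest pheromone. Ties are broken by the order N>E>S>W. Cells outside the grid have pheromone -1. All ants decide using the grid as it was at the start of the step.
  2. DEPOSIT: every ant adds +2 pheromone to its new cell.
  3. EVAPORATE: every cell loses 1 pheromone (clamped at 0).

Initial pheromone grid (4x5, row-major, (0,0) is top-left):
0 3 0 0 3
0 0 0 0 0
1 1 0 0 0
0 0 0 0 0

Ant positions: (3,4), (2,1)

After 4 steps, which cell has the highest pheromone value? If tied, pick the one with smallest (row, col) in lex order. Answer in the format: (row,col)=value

Step 1: ant0:(3,4)->N->(2,4) | ant1:(2,1)->W->(2,0)
  grid max=2 at (0,1)
Step 2: ant0:(2,4)->N->(1,4) | ant1:(2,0)->N->(1,0)
  grid max=1 at (0,1)
Step 3: ant0:(1,4)->N->(0,4) | ant1:(1,0)->S->(2,0)
  grid max=2 at (0,4)
Step 4: ant0:(0,4)->S->(1,4) | ant1:(2,0)->N->(1,0)
  grid max=1 at (0,4)
Final grid:
  0 0 0 0 1
  1 0 0 0 1
  1 0 0 0 0
  0 0 0 0 0
Max pheromone 1 at (0,4)

Answer: (0,4)=1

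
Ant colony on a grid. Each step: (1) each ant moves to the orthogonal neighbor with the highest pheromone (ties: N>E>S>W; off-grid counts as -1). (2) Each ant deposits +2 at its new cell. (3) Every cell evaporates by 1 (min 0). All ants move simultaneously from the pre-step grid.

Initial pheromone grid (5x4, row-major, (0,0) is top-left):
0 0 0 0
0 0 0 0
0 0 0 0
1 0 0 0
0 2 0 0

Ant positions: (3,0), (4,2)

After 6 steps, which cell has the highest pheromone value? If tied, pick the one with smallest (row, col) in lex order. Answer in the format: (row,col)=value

Step 1: ant0:(3,0)->N->(2,0) | ant1:(4,2)->W->(4,1)
  grid max=3 at (4,1)
Step 2: ant0:(2,0)->N->(1,0) | ant1:(4,1)->N->(3,1)
  grid max=2 at (4,1)
Step 3: ant0:(1,0)->N->(0,0) | ant1:(3,1)->S->(4,1)
  grid max=3 at (4,1)
Step 4: ant0:(0,0)->E->(0,1) | ant1:(4,1)->N->(3,1)
  grid max=2 at (4,1)
Step 5: ant0:(0,1)->E->(0,2) | ant1:(3,1)->S->(4,1)
  grid max=3 at (4,1)
Step 6: ant0:(0,2)->E->(0,3) | ant1:(4,1)->N->(3,1)
  grid max=2 at (4,1)
Final grid:
  0 0 0 1
  0 0 0 0
  0 0 0 0
  0 1 0 0
  0 2 0 0
Max pheromone 2 at (4,1)

Answer: (4,1)=2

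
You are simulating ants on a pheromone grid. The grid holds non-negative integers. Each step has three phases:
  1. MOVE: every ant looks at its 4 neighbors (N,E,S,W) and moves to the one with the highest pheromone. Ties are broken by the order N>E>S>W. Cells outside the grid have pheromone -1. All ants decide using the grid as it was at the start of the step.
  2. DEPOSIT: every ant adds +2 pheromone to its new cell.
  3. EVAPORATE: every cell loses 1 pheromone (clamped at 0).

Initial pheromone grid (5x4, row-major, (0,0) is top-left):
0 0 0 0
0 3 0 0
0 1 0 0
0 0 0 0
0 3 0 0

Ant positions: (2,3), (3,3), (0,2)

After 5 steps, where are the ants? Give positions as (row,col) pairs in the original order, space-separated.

Step 1: ant0:(2,3)->N->(1,3) | ant1:(3,3)->N->(2,3) | ant2:(0,2)->E->(0,3)
  grid max=2 at (1,1)
Step 2: ant0:(1,3)->N->(0,3) | ant1:(2,3)->N->(1,3) | ant2:(0,3)->S->(1,3)
  grid max=4 at (1,3)
Step 3: ant0:(0,3)->S->(1,3) | ant1:(1,3)->N->(0,3) | ant2:(1,3)->N->(0,3)
  grid max=5 at (0,3)
Step 4: ant0:(1,3)->N->(0,3) | ant1:(0,3)->S->(1,3) | ant2:(0,3)->S->(1,3)
  grid max=8 at (1,3)
Step 5: ant0:(0,3)->S->(1,3) | ant1:(1,3)->N->(0,3) | ant2:(1,3)->N->(0,3)
  grid max=9 at (0,3)

(1,3) (0,3) (0,3)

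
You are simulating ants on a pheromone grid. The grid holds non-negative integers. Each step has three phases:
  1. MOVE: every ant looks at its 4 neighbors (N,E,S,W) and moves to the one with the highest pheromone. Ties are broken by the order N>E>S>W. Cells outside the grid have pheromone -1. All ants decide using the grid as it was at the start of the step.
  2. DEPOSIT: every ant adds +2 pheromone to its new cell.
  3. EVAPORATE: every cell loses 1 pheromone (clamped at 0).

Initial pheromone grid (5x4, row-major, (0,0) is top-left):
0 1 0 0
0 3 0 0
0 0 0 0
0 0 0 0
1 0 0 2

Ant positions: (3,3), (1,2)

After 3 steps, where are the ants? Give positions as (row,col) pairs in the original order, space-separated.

Step 1: ant0:(3,3)->S->(4,3) | ant1:(1,2)->W->(1,1)
  grid max=4 at (1,1)
Step 2: ant0:(4,3)->N->(3,3) | ant1:(1,1)->N->(0,1)
  grid max=3 at (1,1)
Step 3: ant0:(3,3)->S->(4,3) | ant1:(0,1)->S->(1,1)
  grid max=4 at (1,1)

(4,3) (1,1)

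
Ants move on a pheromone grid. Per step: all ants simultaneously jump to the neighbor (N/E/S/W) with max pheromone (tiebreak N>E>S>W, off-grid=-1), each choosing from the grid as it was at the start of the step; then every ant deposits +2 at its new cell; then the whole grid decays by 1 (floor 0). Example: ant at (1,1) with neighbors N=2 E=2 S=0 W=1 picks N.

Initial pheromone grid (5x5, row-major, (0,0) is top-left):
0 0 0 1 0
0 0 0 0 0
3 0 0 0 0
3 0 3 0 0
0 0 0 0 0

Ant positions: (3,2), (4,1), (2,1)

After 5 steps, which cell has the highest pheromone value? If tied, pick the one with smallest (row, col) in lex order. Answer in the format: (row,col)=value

Step 1: ant0:(3,2)->N->(2,2) | ant1:(4,1)->N->(3,1) | ant2:(2,1)->W->(2,0)
  grid max=4 at (2,0)
Step 2: ant0:(2,2)->S->(3,2) | ant1:(3,1)->E->(3,2) | ant2:(2,0)->S->(3,0)
  grid max=5 at (3,2)
Step 3: ant0:(3,2)->N->(2,2) | ant1:(3,2)->N->(2,2) | ant2:(3,0)->N->(2,0)
  grid max=4 at (2,0)
Step 4: ant0:(2,2)->S->(3,2) | ant1:(2,2)->S->(3,2) | ant2:(2,0)->S->(3,0)
  grid max=7 at (3,2)
Step 5: ant0:(3,2)->N->(2,2) | ant1:(3,2)->N->(2,2) | ant2:(3,0)->N->(2,0)
  grid max=6 at (3,2)
Final grid:
  0 0 0 0 0
  0 0 0 0 0
  4 0 5 0 0
  2 0 6 0 0
  0 0 0 0 0
Max pheromone 6 at (3,2)

Answer: (3,2)=6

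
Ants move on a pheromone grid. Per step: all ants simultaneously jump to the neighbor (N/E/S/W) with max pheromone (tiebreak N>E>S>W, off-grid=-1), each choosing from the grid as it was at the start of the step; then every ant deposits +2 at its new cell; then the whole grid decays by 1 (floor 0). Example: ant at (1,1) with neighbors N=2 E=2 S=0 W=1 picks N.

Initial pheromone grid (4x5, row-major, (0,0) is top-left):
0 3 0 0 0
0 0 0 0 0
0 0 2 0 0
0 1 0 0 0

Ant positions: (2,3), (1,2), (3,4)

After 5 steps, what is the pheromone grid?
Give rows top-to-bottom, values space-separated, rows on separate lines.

After step 1: ants at (2,2),(2,2),(2,4)
  0 2 0 0 0
  0 0 0 0 0
  0 0 5 0 1
  0 0 0 0 0
After step 2: ants at (1,2),(1,2),(1,4)
  0 1 0 0 0
  0 0 3 0 1
  0 0 4 0 0
  0 0 0 0 0
After step 3: ants at (2,2),(2,2),(0,4)
  0 0 0 0 1
  0 0 2 0 0
  0 0 7 0 0
  0 0 0 0 0
After step 4: ants at (1,2),(1,2),(1,4)
  0 0 0 0 0
  0 0 5 0 1
  0 0 6 0 0
  0 0 0 0 0
After step 5: ants at (2,2),(2,2),(0,4)
  0 0 0 0 1
  0 0 4 0 0
  0 0 9 0 0
  0 0 0 0 0

0 0 0 0 1
0 0 4 0 0
0 0 9 0 0
0 0 0 0 0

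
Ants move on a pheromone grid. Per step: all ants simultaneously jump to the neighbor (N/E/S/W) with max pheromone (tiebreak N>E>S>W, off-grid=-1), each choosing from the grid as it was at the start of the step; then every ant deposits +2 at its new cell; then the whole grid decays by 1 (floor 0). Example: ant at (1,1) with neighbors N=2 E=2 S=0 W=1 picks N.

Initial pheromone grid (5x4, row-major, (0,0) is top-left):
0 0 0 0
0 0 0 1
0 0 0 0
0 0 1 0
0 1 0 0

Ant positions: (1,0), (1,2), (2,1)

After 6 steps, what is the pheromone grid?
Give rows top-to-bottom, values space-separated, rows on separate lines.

After step 1: ants at (0,0),(1,3),(1,1)
  1 0 0 0
  0 1 0 2
  0 0 0 0
  0 0 0 0
  0 0 0 0
After step 2: ants at (0,1),(0,3),(0,1)
  0 3 0 1
  0 0 0 1
  0 0 0 0
  0 0 0 0
  0 0 0 0
After step 3: ants at (0,2),(1,3),(0,2)
  0 2 3 0
  0 0 0 2
  0 0 0 0
  0 0 0 0
  0 0 0 0
After step 4: ants at (0,1),(0,3),(0,1)
  0 5 2 1
  0 0 0 1
  0 0 0 0
  0 0 0 0
  0 0 0 0
After step 5: ants at (0,2),(0,2),(0,2)
  0 4 7 0
  0 0 0 0
  0 0 0 0
  0 0 0 0
  0 0 0 0
After step 6: ants at (0,1),(0,1),(0,1)
  0 9 6 0
  0 0 0 0
  0 0 0 0
  0 0 0 0
  0 0 0 0

0 9 6 0
0 0 0 0
0 0 0 0
0 0 0 0
0 0 0 0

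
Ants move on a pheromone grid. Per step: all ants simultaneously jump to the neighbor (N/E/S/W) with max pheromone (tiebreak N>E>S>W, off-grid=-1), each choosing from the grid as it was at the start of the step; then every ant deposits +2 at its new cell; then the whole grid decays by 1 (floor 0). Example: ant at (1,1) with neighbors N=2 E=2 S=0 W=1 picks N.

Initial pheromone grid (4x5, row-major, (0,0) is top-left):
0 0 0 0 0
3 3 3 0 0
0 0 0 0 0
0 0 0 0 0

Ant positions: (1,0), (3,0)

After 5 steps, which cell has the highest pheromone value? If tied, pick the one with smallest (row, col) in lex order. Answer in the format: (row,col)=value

Step 1: ant0:(1,0)->E->(1,1) | ant1:(3,0)->N->(2,0)
  grid max=4 at (1,1)
Step 2: ant0:(1,1)->E->(1,2) | ant1:(2,0)->N->(1,0)
  grid max=3 at (1,0)
Step 3: ant0:(1,2)->W->(1,1) | ant1:(1,0)->E->(1,1)
  grid max=6 at (1,1)
Step 4: ant0:(1,1)->E->(1,2) | ant1:(1,1)->E->(1,2)
  grid max=5 at (1,1)
Step 5: ant0:(1,2)->W->(1,1) | ant1:(1,2)->W->(1,1)
  grid max=8 at (1,1)
Final grid:
  0 0 0 0 0
  0 8 4 0 0
  0 0 0 0 0
  0 0 0 0 0
Max pheromone 8 at (1,1)

Answer: (1,1)=8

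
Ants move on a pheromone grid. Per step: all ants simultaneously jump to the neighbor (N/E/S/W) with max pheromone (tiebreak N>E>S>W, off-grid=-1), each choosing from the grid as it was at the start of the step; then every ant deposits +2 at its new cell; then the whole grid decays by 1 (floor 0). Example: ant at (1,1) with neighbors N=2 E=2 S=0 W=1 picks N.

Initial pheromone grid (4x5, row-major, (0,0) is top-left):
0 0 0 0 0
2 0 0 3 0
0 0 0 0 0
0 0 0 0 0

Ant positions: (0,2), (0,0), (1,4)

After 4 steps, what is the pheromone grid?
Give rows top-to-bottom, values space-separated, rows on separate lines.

After step 1: ants at (0,3),(1,0),(1,3)
  0 0 0 1 0
  3 0 0 4 0
  0 0 0 0 0
  0 0 0 0 0
After step 2: ants at (1,3),(0,0),(0,3)
  1 0 0 2 0
  2 0 0 5 0
  0 0 0 0 0
  0 0 0 0 0
After step 3: ants at (0,3),(1,0),(1,3)
  0 0 0 3 0
  3 0 0 6 0
  0 0 0 0 0
  0 0 0 0 0
After step 4: ants at (1,3),(0,0),(0,3)
  1 0 0 4 0
  2 0 0 7 0
  0 0 0 0 0
  0 0 0 0 0

1 0 0 4 0
2 0 0 7 0
0 0 0 0 0
0 0 0 0 0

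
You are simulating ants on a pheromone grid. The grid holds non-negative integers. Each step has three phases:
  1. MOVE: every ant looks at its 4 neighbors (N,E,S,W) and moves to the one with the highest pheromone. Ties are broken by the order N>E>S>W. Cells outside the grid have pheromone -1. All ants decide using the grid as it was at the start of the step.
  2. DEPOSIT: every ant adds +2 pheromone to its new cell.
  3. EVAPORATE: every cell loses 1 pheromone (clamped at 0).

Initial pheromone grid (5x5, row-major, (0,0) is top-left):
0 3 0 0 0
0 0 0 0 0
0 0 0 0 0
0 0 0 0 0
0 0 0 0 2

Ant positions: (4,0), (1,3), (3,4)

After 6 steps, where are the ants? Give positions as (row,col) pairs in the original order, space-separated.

Step 1: ant0:(4,0)->N->(3,0) | ant1:(1,3)->N->(0,3) | ant2:(3,4)->S->(4,4)
  grid max=3 at (4,4)
Step 2: ant0:(3,0)->N->(2,0) | ant1:(0,3)->E->(0,4) | ant2:(4,4)->N->(3,4)
  grid max=2 at (4,4)
Step 3: ant0:(2,0)->N->(1,0) | ant1:(0,4)->S->(1,4) | ant2:(3,4)->S->(4,4)
  grid max=3 at (4,4)
Step 4: ant0:(1,0)->N->(0,0) | ant1:(1,4)->N->(0,4) | ant2:(4,4)->N->(3,4)
  grid max=2 at (4,4)
Step 5: ant0:(0,0)->E->(0,1) | ant1:(0,4)->S->(1,4) | ant2:(3,4)->S->(4,4)
  grid max=3 at (4,4)
Step 6: ant0:(0,1)->E->(0,2) | ant1:(1,4)->N->(0,4) | ant2:(4,4)->N->(3,4)
  grid max=2 at (4,4)

(0,2) (0,4) (3,4)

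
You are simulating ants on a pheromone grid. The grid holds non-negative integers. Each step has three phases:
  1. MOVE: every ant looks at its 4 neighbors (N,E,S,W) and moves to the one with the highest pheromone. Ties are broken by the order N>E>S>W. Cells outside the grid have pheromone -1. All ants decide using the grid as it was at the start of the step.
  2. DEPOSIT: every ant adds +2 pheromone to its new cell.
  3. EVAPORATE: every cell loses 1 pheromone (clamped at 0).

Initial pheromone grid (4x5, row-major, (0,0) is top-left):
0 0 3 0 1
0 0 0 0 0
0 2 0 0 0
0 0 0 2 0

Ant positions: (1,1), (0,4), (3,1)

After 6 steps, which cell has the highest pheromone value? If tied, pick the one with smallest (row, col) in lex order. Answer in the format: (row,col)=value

Step 1: ant0:(1,1)->S->(2,1) | ant1:(0,4)->S->(1,4) | ant2:(3,1)->N->(2,1)
  grid max=5 at (2,1)
Step 2: ant0:(2,1)->N->(1,1) | ant1:(1,4)->N->(0,4) | ant2:(2,1)->N->(1,1)
  grid max=4 at (2,1)
Step 3: ant0:(1,1)->S->(2,1) | ant1:(0,4)->S->(1,4) | ant2:(1,1)->S->(2,1)
  grid max=7 at (2,1)
Step 4: ant0:(2,1)->N->(1,1) | ant1:(1,4)->N->(0,4) | ant2:(2,1)->N->(1,1)
  grid max=6 at (2,1)
Step 5: ant0:(1,1)->S->(2,1) | ant1:(0,4)->S->(1,4) | ant2:(1,1)->S->(2,1)
  grid max=9 at (2,1)
Step 6: ant0:(2,1)->N->(1,1) | ant1:(1,4)->N->(0,4) | ant2:(2,1)->N->(1,1)
  grid max=8 at (2,1)
Final grid:
  0 0 0 0 1
  0 7 0 0 0
  0 8 0 0 0
  0 0 0 0 0
Max pheromone 8 at (2,1)

Answer: (2,1)=8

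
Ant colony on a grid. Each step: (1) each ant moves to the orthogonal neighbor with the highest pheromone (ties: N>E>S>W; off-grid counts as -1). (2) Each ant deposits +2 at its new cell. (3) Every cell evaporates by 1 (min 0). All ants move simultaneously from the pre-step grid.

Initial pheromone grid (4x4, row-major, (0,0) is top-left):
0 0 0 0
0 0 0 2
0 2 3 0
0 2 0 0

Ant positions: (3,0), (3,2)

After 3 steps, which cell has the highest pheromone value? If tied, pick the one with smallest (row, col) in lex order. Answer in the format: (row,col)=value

Step 1: ant0:(3,0)->E->(3,1) | ant1:(3,2)->N->(2,2)
  grid max=4 at (2,2)
Step 2: ant0:(3,1)->N->(2,1) | ant1:(2,2)->W->(2,1)
  grid max=4 at (2,1)
Step 3: ant0:(2,1)->E->(2,2) | ant1:(2,1)->E->(2,2)
  grid max=6 at (2,2)
Final grid:
  0 0 0 0
  0 0 0 0
  0 3 6 0
  0 1 0 0
Max pheromone 6 at (2,2)

Answer: (2,2)=6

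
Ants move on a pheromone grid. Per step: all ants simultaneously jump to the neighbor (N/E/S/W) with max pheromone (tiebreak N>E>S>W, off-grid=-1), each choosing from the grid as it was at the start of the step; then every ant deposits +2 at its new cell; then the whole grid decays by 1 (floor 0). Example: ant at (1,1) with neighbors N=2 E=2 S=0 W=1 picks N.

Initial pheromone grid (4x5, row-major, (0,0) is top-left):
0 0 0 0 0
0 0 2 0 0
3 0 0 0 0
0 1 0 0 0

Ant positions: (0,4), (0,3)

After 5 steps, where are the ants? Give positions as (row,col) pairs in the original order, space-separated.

Step 1: ant0:(0,4)->S->(1,4) | ant1:(0,3)->E->(0,4)
  grid max=2 at (2,0)
Step 2: ant0:(1,4)->N->(0,4) | ant1:(0,4)->S->(1,4)
  grid max=2 at (0,4)
Step 3: ant0:(0,4)->S->(1,4) | ant1:(1,4)->N->(0,4)
  grid max=3 at (0,4)
Step 4: ant0:(1,4)->N->(0,4) | ant1:(0,4)->S->(1,4)
  grid max=4 at (0,4)
Step 5: ant0:(0,4)->S->(1,4) | ant1:(1,4)->N->(0,4)
  grid max=5 at (0,4)

(1,4) (0,4)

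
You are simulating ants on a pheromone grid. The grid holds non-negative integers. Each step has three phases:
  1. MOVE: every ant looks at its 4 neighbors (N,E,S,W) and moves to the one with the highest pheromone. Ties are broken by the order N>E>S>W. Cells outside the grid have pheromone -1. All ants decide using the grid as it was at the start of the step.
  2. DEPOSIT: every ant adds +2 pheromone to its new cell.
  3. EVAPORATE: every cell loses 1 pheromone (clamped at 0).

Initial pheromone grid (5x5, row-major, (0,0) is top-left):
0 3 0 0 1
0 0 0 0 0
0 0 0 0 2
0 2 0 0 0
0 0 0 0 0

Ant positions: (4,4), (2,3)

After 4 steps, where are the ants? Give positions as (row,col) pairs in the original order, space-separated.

Step 1: ant0:(4,4)->N->(3,4) | ant1:(2,3)->E->(2,4)
  grid max=3 at (2,4)
Step 2: ant0:(3,4)->N->(2,4) | ant1:(2,4)->S->(3,4)
  grid max=4 at (2,4)
Step 3: ant0:(2,4)->S->(3,4) | ant1:(3,4)->N->(2,4)
  grid max=5 at (2,4)
Step 4: ant0:(3,4)->N->(2,4) | ant1:(2,4)->S->(3,4)
  grid max=6 at (2,4)

(2,4) (3,4)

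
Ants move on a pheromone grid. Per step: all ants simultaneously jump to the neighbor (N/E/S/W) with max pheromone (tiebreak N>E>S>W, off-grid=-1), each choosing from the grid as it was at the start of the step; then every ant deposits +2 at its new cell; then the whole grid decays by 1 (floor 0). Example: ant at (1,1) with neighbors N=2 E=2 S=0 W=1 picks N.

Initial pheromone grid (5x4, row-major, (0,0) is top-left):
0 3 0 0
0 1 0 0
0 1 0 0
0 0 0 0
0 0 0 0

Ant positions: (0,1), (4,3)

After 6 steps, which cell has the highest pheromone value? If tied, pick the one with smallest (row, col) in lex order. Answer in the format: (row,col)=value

Step 1: ant0:(0,1)->S->(1,1) | ant1:(4,3)->N->(3,3)
  grid max=2 at (0,1)
Step 2: ant0:(1,1)->N->(0,1) | ant1:(3,3)->N->(2,3)
  grid max=3 at (0,1)
Step 3: ant0:(0,1)->S->(1,1) | ant1:(2,3)->N->(1,3)
  grid max=2 at (0,1)
Step 4: ant0:(1,1)->N->(0,1) | ant1:(1,3)->N->(0,3)
  grid max=3 at (0,1)
Step 5: ant0:(0,1)->S->(1,1) | ant1:(0,3)->S->(1,3)
  grid max=2 at (0,1)
Step 6: ant0:(1,1)->N->(0,1) | ant1:(1,3)->N->(0,3)
  grid max=3 at (0,1)
Final grid:
  0 3 0 1
  0 1 0 0
  0 0 0 0
  0 0 0 0
  0 0 0 0
Max pheromone 3 at (0,1)

Answer: (0,1)=3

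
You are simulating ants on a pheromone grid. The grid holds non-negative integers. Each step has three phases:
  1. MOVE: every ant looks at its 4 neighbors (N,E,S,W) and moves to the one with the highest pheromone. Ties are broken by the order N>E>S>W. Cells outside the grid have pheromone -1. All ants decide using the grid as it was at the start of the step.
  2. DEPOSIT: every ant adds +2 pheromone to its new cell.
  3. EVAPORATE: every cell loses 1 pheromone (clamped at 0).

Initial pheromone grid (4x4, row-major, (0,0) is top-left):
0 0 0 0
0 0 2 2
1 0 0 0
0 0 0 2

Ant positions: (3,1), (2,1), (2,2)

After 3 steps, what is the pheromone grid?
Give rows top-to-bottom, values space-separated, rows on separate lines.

After step 1: ants at (2,1),(2,0),(1,2)
  0 0 0 0
  0 0 3 1
  2 1 0 0
  0 0 0 1
After step 2: ants at (2,0),(2,1),(1,3)
  0 0 0 0
  0 0 2 2
  3 2 0 0
  0 0 0 0
After step 3: ants at (2,1),(2,0),(1,2)
  0 0 0 0
  0 0 3 1
  4 3 0 0
  0 0 0 0

0 0 0 0
0 0 3 1
4 3 0 0
0 0 0 0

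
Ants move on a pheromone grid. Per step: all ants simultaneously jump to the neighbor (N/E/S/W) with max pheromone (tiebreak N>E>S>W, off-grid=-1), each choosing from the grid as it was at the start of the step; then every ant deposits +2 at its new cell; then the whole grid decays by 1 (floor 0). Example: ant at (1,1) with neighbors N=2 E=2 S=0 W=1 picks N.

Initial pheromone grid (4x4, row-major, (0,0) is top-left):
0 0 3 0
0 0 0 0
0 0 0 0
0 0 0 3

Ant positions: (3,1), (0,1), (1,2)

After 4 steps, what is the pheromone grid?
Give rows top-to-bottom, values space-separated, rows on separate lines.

After step 1: ants at (2,1),(0,2),(0,2)
  0 0 6 0
  0 0 0 0
  0 1 0 0
  0 0 0 2
After step 2: ants at (1,1),(0,3),(0,3)
  0 0 5 3
  0 1 0 0
  0 0 0 0
  0 0 0 1
After step 3: ants at (0,1),(0,2),(0,2)
  0 1 8 2
  0 0 0 0
  0 0 0 0
  0 0 0 0
After step 4: ants at (0,2),(0,3),(0,3)
  0 0 9 5
  0 0 0 0
  0 0 0 0
  0 0 0 0

0 0 9 5
0 0 0 0
0 0 0 0
0 0 0 0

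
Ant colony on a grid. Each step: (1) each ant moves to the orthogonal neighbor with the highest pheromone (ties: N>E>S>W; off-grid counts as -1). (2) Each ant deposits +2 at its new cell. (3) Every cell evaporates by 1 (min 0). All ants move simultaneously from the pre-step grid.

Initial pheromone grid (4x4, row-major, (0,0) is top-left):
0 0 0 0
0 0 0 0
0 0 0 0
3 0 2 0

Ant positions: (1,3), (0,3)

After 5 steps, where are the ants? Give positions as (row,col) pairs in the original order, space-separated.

Step 1: ant0:(1,3)->N->(0,3) | ant1:(0,3)->S->(1,3)
  grid max=2 at (3,0)
Step 2: ant0:(0,3)->S->(1,3) | ant1:(1,3)->N->(0,3)
  grid max=2 at (0,3)
Step 3: ant0:(1,3)->N->(0,3) | ant1:(0,3)->S->(1,3)
  grid max=3 at (0,3)
Step 4: ant0:(0,3)->S->(1,3) | ant1:(1,3)->N->(0,3)
  grid max=4 at (0,3)
Step 5: ant0:(1,3)->N->(0,3) | ant1:(0,3)->S->(1,3)
  grid max=5 at (0,3)

(0,3) (1,3)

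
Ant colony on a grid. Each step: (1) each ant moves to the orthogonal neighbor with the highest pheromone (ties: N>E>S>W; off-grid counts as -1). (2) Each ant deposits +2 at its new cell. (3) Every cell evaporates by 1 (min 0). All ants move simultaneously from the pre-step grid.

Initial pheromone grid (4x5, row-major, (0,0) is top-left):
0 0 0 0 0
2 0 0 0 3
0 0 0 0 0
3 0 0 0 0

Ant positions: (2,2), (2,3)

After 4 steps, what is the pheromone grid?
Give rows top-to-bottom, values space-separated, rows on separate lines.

After step 1: ants at (1,2),(1,3)
  0 0 0 0 0
  1 0 1 1 2
  0 0 0 0 0
  2 0 0 0 0
After step 2: ants at (1,3),(1,4)
  0 0 0 0 0
  0 0 0 2 3
  0 0 0 0 0
  1 0 0 0 0
After step 3: ants at (1,4),(1,3)
  0 0 0 0 0
  0 0 0 3 4
  0 0 0 0 0
  0 0 0 0 0
After step 4: ants at (1,3),(1,4)
  0 0 0 0 0
  0 0 0 4 5
  0 0 0 0 0
  0 0 0 0 0

0 0 0 0 0
0 0 0 4 5
0 0 0 0 0
0 0 0 0 0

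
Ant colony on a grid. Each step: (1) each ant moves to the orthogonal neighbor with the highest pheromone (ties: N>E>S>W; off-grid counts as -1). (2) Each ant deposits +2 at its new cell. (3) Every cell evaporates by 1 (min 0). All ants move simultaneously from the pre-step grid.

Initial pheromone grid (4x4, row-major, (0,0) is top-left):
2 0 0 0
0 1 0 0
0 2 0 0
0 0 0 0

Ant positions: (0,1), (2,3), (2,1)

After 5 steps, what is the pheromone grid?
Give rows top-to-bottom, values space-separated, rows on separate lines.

After step 1: ants at (0,0),(1,3),(1,1)
  3 0 0 0
  0 2 0 1
  0 1 0 0
  0 0 0 0
After step 2: ants at (0,1),(0,3),(2,1)
  2 1 0 1
  0 1 0 0
  0 2 0 0
  0 0 0 0
After step 3: ants at (0,0),(1,3),(1,1)
  3 0 0 0
  0 2 0 1
  0 1 0 0
  0 0 0 0
After step 4: ants at (0,1),(0,3),(2,1)
  2 1 0 1
  0 1 0 0
  0 2 0 0
  0 0 0 0
After step 5: ants at (0,0),(1,3),(1,1)
  3 0 0 0
  0 2 0 1
  0 1 0 0
  0 0 0 0

3 0 0 0
0 2 0 1
0 1 0 0
0 0 0 0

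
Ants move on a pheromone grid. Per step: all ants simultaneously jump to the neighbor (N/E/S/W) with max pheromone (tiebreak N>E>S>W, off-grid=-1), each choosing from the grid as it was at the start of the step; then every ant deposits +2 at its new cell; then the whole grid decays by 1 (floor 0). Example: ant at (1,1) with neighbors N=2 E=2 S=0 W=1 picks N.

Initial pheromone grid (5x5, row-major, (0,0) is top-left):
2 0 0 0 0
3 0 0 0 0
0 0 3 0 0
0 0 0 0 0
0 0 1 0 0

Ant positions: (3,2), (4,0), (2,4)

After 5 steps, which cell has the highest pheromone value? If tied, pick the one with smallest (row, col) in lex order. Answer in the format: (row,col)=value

Answer: (2,2)=4

Derivation:
Step 1: ant0:(3,2)->N->(2,2) | ant1:(4,0)->N->(3,0) | ant2:(2,4)->N->(1,4)
  grid max=4 at (2,2)
Step 2: ant0:(2,2)->N->(1,2) | ant1:(3,0)->N->(2,0) | ant2:(1,4)->N->(0,4)
  grid max=3 at (2,2)
Step 3: ant0:(1,2)->S->(2,2) | ant1:(2,0)->N->(1,0) | ant2:(0,4)->S->(1,4)
  grid max=4 at (2,2)
Step 4: ant0:(2,2)->N->(1,2) | ant1:(1,0)->N->(0,0) | ant2:(1,4)->N->(0,4)
  grid max=3 at (2,2)
Step 5: ant0:(1,2)->S->(2,2) | ant1:(0,0)->S->(1,0) | ant2:(0,4)->S->(1,4)
  grid max=4 at (2,2)
Final grid:
  0 0 0 0 0
  2 0 0 0 1
  0 0 4 0 0
  0 0 0 0 0
  0 0 0 0 0
Max pheromone 4 at (2,2)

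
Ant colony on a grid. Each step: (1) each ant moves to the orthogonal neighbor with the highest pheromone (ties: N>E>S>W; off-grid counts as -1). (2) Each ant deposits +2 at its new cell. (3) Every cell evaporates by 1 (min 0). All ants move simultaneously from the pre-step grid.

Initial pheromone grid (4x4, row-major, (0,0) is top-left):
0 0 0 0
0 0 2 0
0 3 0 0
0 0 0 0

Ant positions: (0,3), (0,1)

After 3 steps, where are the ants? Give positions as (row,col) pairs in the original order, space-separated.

Step 1: ant0:(0,3)->S->(1,3) | ant1:(0,1)->E->(0,2)
  grid max=2 at (2,1)
Step 2: ant0:(1,3)->W->(1,2) | ant1:(0,2)->S->(1,2)
  grid max=4 at (1,2)
Step 3: ant0:(1,2)->N->(0,2) | ant1:(1,2)->N->(0,2)
  grid max=3 at (0,2)

(0,2) (0,2)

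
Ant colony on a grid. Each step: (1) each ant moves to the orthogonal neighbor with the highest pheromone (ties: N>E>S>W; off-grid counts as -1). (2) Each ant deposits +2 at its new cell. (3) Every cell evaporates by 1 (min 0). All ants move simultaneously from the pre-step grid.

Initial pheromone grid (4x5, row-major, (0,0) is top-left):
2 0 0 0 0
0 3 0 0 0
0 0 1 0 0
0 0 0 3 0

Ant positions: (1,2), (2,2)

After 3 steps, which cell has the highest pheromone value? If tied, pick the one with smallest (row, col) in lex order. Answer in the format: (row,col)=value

Answer: (1,1)=6

Derivation:
Step 1: ant0:(1,2)->W->(1,1) | ant1:(2,2)->N->(1,2)
  grid max=4 at (1,1)
Step 2: ant0:(1,1)->E->(1,2) | ant1:(1,2)->W->(1,1)
  grid max=5 at (1,1)
Step 3: ant0:(1,2)->W->(1,1) | ant1:(1,1)->E->(1,2)
  grid max=6 at (1,1)
Final grid:
  0 0 0 0 0
  0 6 3 0 0
  0 0 0 0 0
  0 0 0 0 0
Max pheromone 6 at (1,1)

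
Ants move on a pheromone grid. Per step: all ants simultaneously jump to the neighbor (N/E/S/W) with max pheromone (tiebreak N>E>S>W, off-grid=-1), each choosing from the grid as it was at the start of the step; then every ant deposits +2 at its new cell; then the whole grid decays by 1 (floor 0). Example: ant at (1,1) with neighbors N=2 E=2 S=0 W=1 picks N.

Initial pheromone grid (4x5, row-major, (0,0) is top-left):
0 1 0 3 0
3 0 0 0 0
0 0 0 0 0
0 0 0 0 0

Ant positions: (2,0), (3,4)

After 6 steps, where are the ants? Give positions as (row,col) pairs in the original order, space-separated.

Step 1: ant0:(2,0)->N->(1,0) | ant1:(3,4)->N->(2,4)
  grid max=4 at (1,0)
Step 2: ant0:(1,0)->N->(0,0) | ant1:(2,4)->N->(1,4)
  grid max=3 at (1,0)
Step 3: ant0:(0,0)->S->(1,0) | ant1:(1,4)->N->(0,4)
  grid max=4 at (1,0)
Step 4: ant0:(1,0)->N->(0,0) | ant1:(0,4)->S->(1,4)
  grid max=3 at (1,0)
Step 5: ant0:(0,0)->S->(1,0) | ant1:(1,4)->N->(0,4)
  grid max=4 at (1,0)
Step 6: ant0:(1,0)->N->(0,0) | ant1:(0,4)->S->(1,4)
  grid max=3 at (1,0)

(0,0) (1,4)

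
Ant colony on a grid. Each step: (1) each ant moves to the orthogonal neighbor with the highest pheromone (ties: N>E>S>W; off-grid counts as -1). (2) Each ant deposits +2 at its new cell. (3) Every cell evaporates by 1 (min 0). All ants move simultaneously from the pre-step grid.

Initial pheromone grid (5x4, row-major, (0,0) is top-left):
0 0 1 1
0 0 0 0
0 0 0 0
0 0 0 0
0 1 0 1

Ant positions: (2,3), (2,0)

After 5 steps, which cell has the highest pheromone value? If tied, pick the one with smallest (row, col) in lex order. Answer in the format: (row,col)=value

Step 1: ant0:(2,3)->N->(1,3) | ant1:(2,0)->N->(1,0)
  grid max=1 at (1,0)
Step 2: ant0:(1,3)->N->(0,3) | ant1:(1,0)->N->(0,0)
  grid max=1 at (0,0)
Step 3: ant0:(0,3)->S->(1,3) | ant1:(0,0)->E->(0,1)
  grid max=1 at (0,1)
Step 4: ant0:(1,3)->N->(0,3) | ant1:(0,1)->E->(0,2)
  grid max=1 at (0,2)
Step 5: ant0:(0,3)->W->(0,2) | ant1:(0,2)->E->(0,3)
  grid max=2 at (0,2)
Final grid:
  0 0 2 2
  0 0 0 0
  0 0 0 0
  0 0 0 0
  0 0 0 0
Max pheromone 2 at (0,2)

Answer: (0,2)=2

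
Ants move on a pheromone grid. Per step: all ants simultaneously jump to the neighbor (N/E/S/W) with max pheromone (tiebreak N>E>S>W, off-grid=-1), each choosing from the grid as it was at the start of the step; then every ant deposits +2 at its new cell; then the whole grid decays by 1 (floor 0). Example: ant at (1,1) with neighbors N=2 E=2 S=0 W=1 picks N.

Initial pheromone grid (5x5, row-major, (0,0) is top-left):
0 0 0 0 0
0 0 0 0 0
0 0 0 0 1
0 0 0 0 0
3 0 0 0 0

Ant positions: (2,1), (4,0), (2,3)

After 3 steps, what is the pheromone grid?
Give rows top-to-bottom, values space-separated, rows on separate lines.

After step 1: ants at (1,1),(3,0),(2,4)
  0 0 0 0 0
  0 1 0 0 0
  0 0 0 0 2
  1 0 0 0 0
  2 0 0 0 0
After step 2: ants at (0,1),(4,0),(1,4)
  0 1 0 0 0
  0 0 0 0 1
  0 0 0 0 1
  0 0 0 0 0
  3 0 0 0 0
After step 3: ants at (0,2),(3,0),(2,4)
  0 0 1 0 0
  0 0 0 0 0
  0 0 0 0 2
  1 0 0 0 0
  2 0 0 0 0

0 0 1 0 0
0 0 0 0 0
0 0 0 0 2
1 0 0 0 0
2 0 0 0 0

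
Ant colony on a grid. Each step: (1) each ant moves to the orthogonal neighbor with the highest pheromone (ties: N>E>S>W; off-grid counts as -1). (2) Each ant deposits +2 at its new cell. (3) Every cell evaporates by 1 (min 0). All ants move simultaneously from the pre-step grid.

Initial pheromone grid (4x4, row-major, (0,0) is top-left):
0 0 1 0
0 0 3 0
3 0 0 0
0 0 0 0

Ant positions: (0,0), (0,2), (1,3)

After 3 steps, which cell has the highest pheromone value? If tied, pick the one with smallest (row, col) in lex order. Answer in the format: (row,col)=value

Answer: (1,2)=10

Derivation:
Step 1: ant0:(0,0)->E->(0,1) | ant1:(0,2)->S->(1,2) | ant2:(1,3)->W->(1,2)
  grid max=6 at (1,2)
Step 2: ant0:(0,1)->E->(0,2) | ant1:(1,2)->N->(0,2) | ant2:(1,2)->N->(0,2)
  grid max=5 at (0,2)
Step 3: ant0:(0,2)->S->(1,2) | ant1:(0,2)->S->(1,2) | ant2:(0,2)->S->(1,2)
  grid max=10 at (1,2)
Final grid:
  0 0 4 0
  0 0 10 0
  0 0 0 0
  0 0 0 0
Max pheromone 10 at (1,2)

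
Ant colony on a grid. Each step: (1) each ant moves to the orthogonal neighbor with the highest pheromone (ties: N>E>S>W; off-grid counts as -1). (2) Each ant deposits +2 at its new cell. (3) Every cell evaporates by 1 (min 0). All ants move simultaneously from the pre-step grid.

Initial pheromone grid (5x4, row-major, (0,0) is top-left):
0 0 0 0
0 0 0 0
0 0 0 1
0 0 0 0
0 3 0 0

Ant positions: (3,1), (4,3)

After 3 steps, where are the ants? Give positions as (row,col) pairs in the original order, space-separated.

Step 1: ant0:(3,1)->S->(4,1) | ant1:(4,3)->N->(3,3)
  grid max=4 at (4,1)
Step 2: ant0:(4,1)->N->(3,1) | ant1:(3,3)->N->(2,3)
  grid max=3 at (4,1)
Step 3: ant0:(3,1)->S->(4,1) | ant1:(2,3)->N->(1,3)
  grid max=4 at (4,1)

(4,1) (1,3)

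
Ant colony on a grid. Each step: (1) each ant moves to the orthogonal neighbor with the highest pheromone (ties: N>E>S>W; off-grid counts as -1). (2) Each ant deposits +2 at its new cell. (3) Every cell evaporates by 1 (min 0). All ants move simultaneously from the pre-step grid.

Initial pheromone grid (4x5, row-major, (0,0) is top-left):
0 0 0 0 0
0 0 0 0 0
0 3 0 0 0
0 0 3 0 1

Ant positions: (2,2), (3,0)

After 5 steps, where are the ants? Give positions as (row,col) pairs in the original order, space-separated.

Step 1: ant0:(2,2)->S->(3,2) | ant1:(3,0)->N->(2,0)
  grid max=4 at (3,2)
Step 2: ant0:(3,2)->N->(2,2) | ant1:(2,0)->E->(2,1)
  grid max=3 at (2,1)
Step 3: ant0:(2,2)->S->(3,2) | ant1:(2,1)->E->(2,2)
  grid max=4 at (3,2)
Step 4: ant0:(3,2)->N->(2,2) | ant1:(2,2)->S->(3,2)
  grid max=5 at (3,2)
Step 5: ant0:(2,2)->S->(3,2) | ant1:(3,2)->N->(2,2)
  grid max=6 at (3,2)

(3,2) (2,2)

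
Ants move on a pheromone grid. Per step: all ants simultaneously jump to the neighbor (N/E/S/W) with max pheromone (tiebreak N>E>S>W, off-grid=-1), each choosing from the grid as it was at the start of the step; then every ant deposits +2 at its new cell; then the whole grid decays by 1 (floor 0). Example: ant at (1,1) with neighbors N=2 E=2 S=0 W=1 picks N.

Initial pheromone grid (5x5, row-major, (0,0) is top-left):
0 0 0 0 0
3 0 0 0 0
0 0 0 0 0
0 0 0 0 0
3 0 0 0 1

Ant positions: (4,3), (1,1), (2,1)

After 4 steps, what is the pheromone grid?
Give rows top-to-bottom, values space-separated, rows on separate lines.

After step 1: ants at (4,4),(1,0),(1,1)
  0 0 0 0 0
  4 1 0 0 0
  0 0 0 0 0
  0 0 0 0 0
  2 0 0 0 2
After step 2: ants at (3,4),(1,1),(1,0)
  0 0 0 0 0
  5 2 0 0 0
  0 0 0 0 0
  0 0 0 0 1
  1 0 0 0 1
After step 3: ants at (4,4),(1,0),(1,1)
  0 0 0 0 0
  6 3 0 0 0
  0 0 0 0 0
  0 0 0 0 0
  0 0 0 0 2
After step 4: ants at (3,4),(1,1),(1,0)
  0 0 0 0 0
  7 4 0 0 0
  0 0 0 0 0
  0 0 0 0 1
  0 0 0 0 1

0 0 0 0 0
7 4 0 0 0
0 0 0 0 0
0 0 0 0 1
0 0 0 0 1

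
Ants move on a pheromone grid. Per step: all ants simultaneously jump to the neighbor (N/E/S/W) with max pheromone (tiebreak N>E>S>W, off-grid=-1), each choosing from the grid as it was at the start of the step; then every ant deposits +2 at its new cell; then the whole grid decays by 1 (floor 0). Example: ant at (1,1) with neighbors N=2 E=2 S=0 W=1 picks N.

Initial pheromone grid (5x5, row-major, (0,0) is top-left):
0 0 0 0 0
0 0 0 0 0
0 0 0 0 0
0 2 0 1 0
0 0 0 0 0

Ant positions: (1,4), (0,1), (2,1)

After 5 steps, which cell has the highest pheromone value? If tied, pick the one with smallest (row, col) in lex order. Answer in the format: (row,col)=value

Answer: (0,4)=5

Derivation:
Step 1: ant0:(1,4)->N->(0,4) | ant1:(0,1)->E->(0,2) | ant2:(2,1)->S->(3,1)
  grid max=3 at (3,1)
Step 2: ant0:(0,4)->S->(1,4) | ant1:(0,2)->E->(0,3) | ant2:(3,1)->N->(2,1)
  grid max=2 at (3,1)
Step 3: ant0:(1,4)->N->(0,4) | ant1:(0,3)->E->(0,4) | ant2:(2,1)->S->(3,1)
  grid max=3 at (0,4)
Step 4: ant0:(0,4)->S->(1,4) | ant1:(0,4)->S->(1,4) | ant2:(3,1)->N->(2,1)
  grid max=3 at (1,4)
Step 5: ant0:(1,4)->N->(0,4) | ant1:(1,4)->N->(0,4) | ant2:(2,1)->S->(3,1)
  grid max=5 at (0,4)
Final grid:
  0 0 0 0 5
  0 0 0 0 2
  0 0 0 0 0
  0 3 0 0 0
  0 0 0 0 0
Max pheromone 5 at (0,4)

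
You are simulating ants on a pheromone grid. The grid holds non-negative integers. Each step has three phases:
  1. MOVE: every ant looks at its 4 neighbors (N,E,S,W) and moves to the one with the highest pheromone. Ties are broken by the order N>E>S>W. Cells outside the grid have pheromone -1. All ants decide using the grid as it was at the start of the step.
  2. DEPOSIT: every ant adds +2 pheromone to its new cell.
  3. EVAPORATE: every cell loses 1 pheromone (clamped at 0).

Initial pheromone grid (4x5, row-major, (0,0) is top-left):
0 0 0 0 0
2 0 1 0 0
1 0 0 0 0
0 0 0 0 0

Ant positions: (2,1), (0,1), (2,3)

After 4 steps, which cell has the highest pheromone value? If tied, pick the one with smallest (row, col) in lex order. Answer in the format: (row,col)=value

Answer: (0,3)=5

Derivation:
Step 1: ant0:(2,1)->W->(2,0) | ant1:(0,1)->E->(0,2) | ant2:(2,3)->N->(1,3)
  grid max=2 at (2,0)
Step 2: ant0:(2,0)->N->(1,0) | ant1:(0,2)->E->(0,3) | ant2:(1,3)->N->(0,3)
  grid max=3 at (0,3)
Step 3: ant0:(1,0)->S->(2,0) | ant1:(0,3)->E->(0,4) | ant2:(0,3)->E->(0,4)
  grid max=3 at (0,4)
Step 4: ant0:(2,0)->N->(1,0) | ant1:(0,4)->W->(0,3) | ant2:(0,4)->W->(0,3)
  grid max=5 at (0,3)
Final grid:
  0 0 0 5 2
  2 0 0 0 0
  1 0 0 0 0
  0 0 0 0 0
Max pheromone 5 at (0,3)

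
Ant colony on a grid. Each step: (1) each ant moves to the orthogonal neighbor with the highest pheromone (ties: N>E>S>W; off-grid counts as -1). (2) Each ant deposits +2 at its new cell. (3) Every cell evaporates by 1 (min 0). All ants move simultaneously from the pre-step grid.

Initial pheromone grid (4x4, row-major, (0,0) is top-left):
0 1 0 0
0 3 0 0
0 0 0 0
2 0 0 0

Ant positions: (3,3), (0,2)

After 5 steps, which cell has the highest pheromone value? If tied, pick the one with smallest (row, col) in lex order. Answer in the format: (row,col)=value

Step 1: ant0:(3,3)->N->(2,3) | ant1:(0,2)->W->(0,1)
  grid max=2 at (0,1)
Step 2: ant0:(2,3)->N->(1,3) | ant1:(0,1)->S->(1,1)
  grid max=3 at (1,1)
Step 3: ant0:(1,3)->N->(0,3) | ant1:(1,1)->N->(0,1)
  grid max=2 at (0,1)
Step 4: ant0:(0,3)->S->(1,3) | ant1:(0,1)->S->(1,1)
  grid max=3 at (1,1)
Step 5: ant0:(1,3)->N->(0,3) | ant1:(1,1)->N->(0,1)
  grid max=2 at (0,1)
Final grid:
  0 2 0 1
  0 2 0 0
  0 0 0 0
  0 0 0 0
Max pheromone 2 at (0,1)

Answer: (0,1)=2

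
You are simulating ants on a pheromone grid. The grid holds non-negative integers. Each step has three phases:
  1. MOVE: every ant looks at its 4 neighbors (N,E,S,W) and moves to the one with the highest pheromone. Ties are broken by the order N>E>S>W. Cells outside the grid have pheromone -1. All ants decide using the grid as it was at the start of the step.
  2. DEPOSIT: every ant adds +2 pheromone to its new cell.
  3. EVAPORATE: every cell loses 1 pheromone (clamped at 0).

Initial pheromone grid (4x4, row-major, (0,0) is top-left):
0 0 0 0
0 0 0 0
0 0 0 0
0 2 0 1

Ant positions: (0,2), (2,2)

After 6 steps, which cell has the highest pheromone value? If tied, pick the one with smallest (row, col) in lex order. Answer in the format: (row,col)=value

Answer: (1,3)=5

Derivation:
Step 1: ant0:(0,2)->E->(0,3) | ant1:(2,2)->N->(1,2)
  grid max=1 at (0,3)
Step 2: ant0:(0,3)->S->(1,3) | ant1:(1,2)->N->(0,2)
  grid max=1 at (0,2)
Step 3: ant0:(1,3)->N->(0,3) | ant1:(0,2)->E->(0,3)
  grid max=3 at (0,3)
Step 4: ant0:(0,3)->S->(1,3) | ant1:(0,3)->S->(1,3)
  grid max=3 at (1,3)
Step 5: ant0:(1,3)->N->(0,3) | ant1:(1,3)->N->(0,3)
  grid max=5 at (0,3)
Step 6: ant0:(0,3)->S->(1,3) | ant1:(0,3)->S->(1,3)
  grid max=5 at (1,3)
Final grid:
  0 0 0 4
  0 0 0 5
  0 0 0 0
  0 0 0 0
Max pheromone 5 at (1,3)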